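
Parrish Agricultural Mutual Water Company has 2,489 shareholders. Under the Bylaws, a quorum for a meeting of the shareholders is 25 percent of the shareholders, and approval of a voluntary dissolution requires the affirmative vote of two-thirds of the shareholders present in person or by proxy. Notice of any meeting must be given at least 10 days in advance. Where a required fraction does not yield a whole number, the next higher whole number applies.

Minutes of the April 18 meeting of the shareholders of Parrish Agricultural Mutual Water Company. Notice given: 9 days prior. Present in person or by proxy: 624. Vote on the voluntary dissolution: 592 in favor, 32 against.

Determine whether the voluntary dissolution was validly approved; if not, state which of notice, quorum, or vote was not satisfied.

Invalid — notice requirement not satisfied.

Notice: 9 days given; 10 required. Not satisfied.
Quorum: 25% of 2,489 = 622.25, rounded up to 623; 624 present. Satisfied.
Vote: requires two-thirds of those present (624); 2/3 of 624 = 416, so 416 needed; 592 in favor. Satisfied.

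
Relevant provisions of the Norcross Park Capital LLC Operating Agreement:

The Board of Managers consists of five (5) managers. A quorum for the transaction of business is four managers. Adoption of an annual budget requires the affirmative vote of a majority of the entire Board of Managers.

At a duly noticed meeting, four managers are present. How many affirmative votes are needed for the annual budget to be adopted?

3

The annual budget requires a majority of the entire Board of Managers (5).
A majority of 5 is 3.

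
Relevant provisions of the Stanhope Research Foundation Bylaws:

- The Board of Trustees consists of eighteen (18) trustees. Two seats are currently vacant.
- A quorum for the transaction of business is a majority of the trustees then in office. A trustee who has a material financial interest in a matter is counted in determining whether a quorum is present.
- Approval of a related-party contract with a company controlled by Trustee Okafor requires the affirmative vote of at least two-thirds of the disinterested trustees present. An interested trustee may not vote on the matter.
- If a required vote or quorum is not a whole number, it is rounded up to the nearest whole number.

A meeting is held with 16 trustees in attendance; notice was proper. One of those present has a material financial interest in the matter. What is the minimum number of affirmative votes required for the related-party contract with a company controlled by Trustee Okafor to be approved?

The related-party contract with a company controlled by Trustee Okafor requires two-thirds of the disinterested trustees present (16 − 1 = 15).
2/3 of 15 = 10.

10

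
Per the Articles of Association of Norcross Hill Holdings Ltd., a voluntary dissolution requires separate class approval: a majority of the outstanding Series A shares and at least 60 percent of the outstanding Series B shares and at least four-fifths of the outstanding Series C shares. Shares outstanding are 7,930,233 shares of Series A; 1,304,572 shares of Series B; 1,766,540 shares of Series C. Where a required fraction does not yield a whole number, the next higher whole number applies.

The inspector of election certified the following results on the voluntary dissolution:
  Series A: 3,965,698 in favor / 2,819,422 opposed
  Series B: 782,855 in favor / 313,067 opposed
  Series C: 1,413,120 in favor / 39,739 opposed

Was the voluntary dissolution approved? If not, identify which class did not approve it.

Series A: a majority of 7930233 is 3965117; 3,965,117 required, 3,965,698 in favor — approved.
Series B: 3/5 of 1304572 = 782743.20, rounded up to 782744; 782,744 required, 782,855 in favor — approved.
Series C: 4/5 of 1766540 = 1413232; 1,413,232 required, 1,413,120 in favor — not approved.

Not approved — the Series C shares did not give the required vote.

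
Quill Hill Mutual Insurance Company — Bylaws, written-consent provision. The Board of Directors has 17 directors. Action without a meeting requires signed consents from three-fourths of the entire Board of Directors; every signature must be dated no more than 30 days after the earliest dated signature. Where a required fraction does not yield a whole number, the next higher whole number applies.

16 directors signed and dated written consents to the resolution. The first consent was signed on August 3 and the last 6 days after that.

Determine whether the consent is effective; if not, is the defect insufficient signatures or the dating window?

Effective — both the signature and dating-window requirements are satisfied.

Signatures required: three-fourths of 17 — 3/4 of 17 = 12.75, rounded up to 13, so 13 needed; 16 signed. Sufficient.
Dating window: the latest signature is 6 days after the earliest; the limit is 30 days. Within the window.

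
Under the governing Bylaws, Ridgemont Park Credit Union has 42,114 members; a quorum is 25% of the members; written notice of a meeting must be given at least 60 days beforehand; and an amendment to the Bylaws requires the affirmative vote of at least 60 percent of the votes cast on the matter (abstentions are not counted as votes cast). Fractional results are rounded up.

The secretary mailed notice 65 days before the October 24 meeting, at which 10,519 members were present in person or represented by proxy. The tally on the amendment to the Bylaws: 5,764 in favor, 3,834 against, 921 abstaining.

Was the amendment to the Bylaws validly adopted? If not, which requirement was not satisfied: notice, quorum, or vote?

Notice: 65 days given; 60 required. Satisfied.
Quorum: 25% of 42,114 = 10,528.50, rounded up to 10,529; 10,519 present. Not satisfied.
Vote: requires three-fifths of the votes cast (10,519 − 921 abstaining = 9,598); 3/5 of 9598 = 5758.80, rounded up to 5759, so 5,759 needed; 5,764 in favor. Satisfied.

Invalid — quorum requirement not satisfied.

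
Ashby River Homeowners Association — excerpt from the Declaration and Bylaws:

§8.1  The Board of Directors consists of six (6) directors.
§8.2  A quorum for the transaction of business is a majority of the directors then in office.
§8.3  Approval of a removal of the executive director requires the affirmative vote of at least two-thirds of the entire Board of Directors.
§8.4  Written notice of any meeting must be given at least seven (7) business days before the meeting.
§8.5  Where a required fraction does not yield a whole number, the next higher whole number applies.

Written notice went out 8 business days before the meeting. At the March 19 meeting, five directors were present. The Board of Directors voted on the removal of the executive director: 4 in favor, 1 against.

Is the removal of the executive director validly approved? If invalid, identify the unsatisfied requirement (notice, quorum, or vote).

Notice: 8 business days given; 7 required (8 ≥ 7). Satisfied.
Quorum: 5 present; quorum is 4. Satisfied.
Vote: the removal of the executive director requires two-thirds of the entire Board of Directors (6). 2/3 of 6 = 4, so 4 affirmative votes are needed; 4 voted in favor. Satisfied.

Valid — all requirements satisfied.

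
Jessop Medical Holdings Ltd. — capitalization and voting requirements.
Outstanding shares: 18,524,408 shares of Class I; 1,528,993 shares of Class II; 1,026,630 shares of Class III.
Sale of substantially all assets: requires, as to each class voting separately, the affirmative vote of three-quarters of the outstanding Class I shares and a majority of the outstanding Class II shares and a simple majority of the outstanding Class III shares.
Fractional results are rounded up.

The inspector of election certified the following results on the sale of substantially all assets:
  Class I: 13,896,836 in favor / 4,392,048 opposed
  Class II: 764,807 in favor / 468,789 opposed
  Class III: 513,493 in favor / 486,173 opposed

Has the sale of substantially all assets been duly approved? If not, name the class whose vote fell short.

Class I: 3/4 of 18524408 = 13893306; 13,893,306 required, 13,896,836 in favor — approved.
Class II: a majority of 1528993 is 764497; 764,497 required, 764,807 in favor — approved.
Class III: a majority of 1026630 is 513316; 513,316 required, 513,493 in favor — approved.

Approved — every class gave the required vote.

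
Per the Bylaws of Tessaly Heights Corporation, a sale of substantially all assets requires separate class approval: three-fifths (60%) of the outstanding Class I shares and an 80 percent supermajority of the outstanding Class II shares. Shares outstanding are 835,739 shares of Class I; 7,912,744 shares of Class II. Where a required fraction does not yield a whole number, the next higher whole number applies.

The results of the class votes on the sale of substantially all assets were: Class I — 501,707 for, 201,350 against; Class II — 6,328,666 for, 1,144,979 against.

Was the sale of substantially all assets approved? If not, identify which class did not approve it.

Not approved — the Class II shares did not give the required vote.

Class I: 3/5 of 835739 = 501443.40, rounded up to 501444; 501,444 required, 501,707 in favor — approved.
Class II: 4/5 of 7912744 = 6330195.20, rounded up to 6330196; 6,330,196 required, 6,328,666 in favor — not approved.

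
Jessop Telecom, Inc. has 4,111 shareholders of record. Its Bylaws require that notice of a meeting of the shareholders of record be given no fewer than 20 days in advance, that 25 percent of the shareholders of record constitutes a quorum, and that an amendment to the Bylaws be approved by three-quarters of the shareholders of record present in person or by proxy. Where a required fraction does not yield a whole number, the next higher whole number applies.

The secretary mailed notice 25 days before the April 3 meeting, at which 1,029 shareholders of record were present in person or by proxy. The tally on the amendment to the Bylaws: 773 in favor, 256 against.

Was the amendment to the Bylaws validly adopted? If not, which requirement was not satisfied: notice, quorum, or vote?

Valid — all requirements satisfied.

Notice: 25 days given; 20 required. Satisfied.
Quorum: 25% of 4,111 = 1,027.75, rounded up to 1,028; 1,029 present. Satisfied.
Vote: requires three-fourths of those present (1,029); 3/4 of 1029 = 771.75, rounded up to 772, so 772 needed; 773 in favor. Satisfied.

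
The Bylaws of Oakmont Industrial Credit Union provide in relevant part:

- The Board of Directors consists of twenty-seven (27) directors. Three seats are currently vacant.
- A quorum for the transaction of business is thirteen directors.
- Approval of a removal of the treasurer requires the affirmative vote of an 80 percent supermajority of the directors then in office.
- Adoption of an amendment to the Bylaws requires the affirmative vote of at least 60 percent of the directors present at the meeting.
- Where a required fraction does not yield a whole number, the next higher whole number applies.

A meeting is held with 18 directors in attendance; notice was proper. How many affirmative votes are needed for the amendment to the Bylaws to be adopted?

The amendment to the Bylaws requires three-fifths of the directors present (18).
3/5 of 18 = 10.80, rounded up to 11.

11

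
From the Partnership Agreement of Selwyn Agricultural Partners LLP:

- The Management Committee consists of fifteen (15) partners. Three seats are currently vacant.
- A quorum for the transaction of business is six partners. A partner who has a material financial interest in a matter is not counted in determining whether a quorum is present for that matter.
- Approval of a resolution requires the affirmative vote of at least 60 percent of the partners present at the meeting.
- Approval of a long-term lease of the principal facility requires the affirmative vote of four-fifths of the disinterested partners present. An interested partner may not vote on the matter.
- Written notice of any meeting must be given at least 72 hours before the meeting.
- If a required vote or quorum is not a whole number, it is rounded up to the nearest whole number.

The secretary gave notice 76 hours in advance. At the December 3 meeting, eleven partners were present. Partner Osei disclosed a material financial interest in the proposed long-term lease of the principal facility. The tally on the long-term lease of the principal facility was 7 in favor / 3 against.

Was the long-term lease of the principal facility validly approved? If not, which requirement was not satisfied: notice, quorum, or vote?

Notice: 76 hours given; 72 required (76 ≥ 72). Satisfied.
Quorum: 11 present, but the 1 interested partner does not count, leaving 10. Quorum is 6. Satisfied.
Vote: the long-term lease of the principal facility requires four-fifths of the disinterested partners present (11 − 1 = 10). 4/5 of 10 = 8, so 8 affirmative votes are needed; 7 voted in favor. Not satisfied.

Invalid — vote requirement not satisfied.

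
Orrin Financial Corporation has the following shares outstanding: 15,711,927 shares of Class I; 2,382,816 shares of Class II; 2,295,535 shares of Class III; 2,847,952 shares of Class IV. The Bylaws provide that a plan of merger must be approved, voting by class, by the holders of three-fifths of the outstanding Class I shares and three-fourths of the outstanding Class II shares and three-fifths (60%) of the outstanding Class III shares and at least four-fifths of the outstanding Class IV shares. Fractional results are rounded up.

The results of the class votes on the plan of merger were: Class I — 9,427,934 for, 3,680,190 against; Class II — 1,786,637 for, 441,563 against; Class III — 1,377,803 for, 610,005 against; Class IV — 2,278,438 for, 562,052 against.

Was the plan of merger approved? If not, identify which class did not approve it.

Class I: 3/5 of 15711927 = 9427156.20, rounded up to 9427157; 9,427,157 required, 9,427,934 in favor — approved.
Class II: 3/4 of 2382816 = 1787112; 1,787,112 required, 1,786,637 in favor — not approved.
Class III: 3/5 of 2295535 = 1377321; 1,377,321 required, 1,377,803 in favor — approved.
Class IV: 4/5 of 2847952 = 2278361.60, rounded up to 2278362; 2,278,362 required, 2,278,438 in favor — approved.

Not approved — the Class II shares did not give the required vote.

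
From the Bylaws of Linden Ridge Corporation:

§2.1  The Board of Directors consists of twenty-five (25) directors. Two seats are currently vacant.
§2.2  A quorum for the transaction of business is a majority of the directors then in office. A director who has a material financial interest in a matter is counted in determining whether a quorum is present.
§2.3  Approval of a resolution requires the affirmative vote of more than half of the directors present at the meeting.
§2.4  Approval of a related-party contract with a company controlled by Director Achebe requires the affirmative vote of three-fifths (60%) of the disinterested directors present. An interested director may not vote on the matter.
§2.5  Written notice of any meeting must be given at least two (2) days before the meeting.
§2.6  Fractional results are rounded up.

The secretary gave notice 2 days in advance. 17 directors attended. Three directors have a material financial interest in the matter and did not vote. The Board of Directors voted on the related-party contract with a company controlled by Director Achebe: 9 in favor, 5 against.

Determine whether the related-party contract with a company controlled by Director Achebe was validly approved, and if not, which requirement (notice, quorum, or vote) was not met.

Valid — all requirements satisfied.

Notice: 2 days given; 2 required (2 ≥ 2). Satisfied.
Quorum: 17 present (interested directors count toward quorum); quorum is 12. Satisfied.
Vote: the related-party contract with a company controlled by Director Achebe requires three-fifths of the disinterested directors present (17 − 3 = 14). 3/5 of 14 = 8.40, rounded up to 9, so 9 affirmative votes are needed; 9 voted in favor. Satisfied.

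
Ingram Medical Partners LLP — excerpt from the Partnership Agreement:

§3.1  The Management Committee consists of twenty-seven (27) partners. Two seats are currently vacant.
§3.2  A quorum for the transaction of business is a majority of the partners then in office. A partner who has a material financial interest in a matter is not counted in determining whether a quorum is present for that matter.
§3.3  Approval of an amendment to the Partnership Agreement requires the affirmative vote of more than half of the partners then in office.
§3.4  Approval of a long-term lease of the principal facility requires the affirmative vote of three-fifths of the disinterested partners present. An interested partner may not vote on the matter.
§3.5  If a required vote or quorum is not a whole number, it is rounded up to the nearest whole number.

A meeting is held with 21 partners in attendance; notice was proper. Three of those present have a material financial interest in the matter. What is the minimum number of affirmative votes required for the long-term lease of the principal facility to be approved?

11

The long-term lease of the principal facility requires three-fifths of the disinterested partners present (21 − 3 = 18).
3/5 of 18 = 10.80, rounded up to 11.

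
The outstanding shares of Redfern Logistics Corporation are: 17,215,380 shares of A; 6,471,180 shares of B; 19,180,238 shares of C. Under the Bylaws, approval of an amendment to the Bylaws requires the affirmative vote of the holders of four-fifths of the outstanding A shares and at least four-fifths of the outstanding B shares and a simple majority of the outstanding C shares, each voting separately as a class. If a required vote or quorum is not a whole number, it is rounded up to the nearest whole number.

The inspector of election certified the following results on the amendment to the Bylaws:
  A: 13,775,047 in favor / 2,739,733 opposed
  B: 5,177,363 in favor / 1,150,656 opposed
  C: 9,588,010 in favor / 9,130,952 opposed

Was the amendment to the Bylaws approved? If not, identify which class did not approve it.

A: 4/5 of 17215380 = 13772304; 13,772,304 required, 13,775,047 in favor — approved.
B: 4/5 of 6471180 = 5176944; 5,176,944 required, 5,177,363 in favor — approved.
C: a majority of 19180238 is 9590120; 9,590,120 required, 9,588,010 in favor — not approved.

Not approved — the C shares did not give the required vote.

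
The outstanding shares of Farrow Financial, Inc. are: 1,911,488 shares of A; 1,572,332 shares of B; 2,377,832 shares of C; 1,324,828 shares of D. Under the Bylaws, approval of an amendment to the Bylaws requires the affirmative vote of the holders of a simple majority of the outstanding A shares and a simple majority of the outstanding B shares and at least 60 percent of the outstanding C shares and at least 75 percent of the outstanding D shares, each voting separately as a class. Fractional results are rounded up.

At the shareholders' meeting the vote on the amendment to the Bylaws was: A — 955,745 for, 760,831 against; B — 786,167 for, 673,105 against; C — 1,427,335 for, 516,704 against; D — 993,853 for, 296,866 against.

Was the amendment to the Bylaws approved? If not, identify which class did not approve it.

A: a majority of 1911488 is 955745; 955,745 required, 955,745 in favor — approved.
B: a majority of 1572332 is 786167; 786,167 required, 786,167 in favor — approved.
C: 3/5 of 2377832 = 1426699.20, rounded up to 1426700; 1,426,700 required, 1,427,335 in favor — approved.
D: 3/4 of 1324828 = 993621; 993,621 required, 993,853 in favor — approved.

Approved — every class gave the required vote.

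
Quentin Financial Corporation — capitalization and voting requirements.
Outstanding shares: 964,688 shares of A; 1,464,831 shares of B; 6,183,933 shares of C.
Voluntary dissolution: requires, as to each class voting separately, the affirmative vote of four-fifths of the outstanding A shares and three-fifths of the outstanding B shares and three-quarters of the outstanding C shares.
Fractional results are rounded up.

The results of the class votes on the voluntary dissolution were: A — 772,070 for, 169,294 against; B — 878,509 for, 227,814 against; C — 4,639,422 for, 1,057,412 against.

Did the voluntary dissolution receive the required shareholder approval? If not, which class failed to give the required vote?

Not approved — the B shares did not give the required vote.

A: 4/5 of 964688 = 771750.40, rounded up to 771751; 771,751 required, 772,070 in favor — approved.
B: 3/5 of 1464831 = 878898.60, rounded up to 878899; 878,899 required, 878,509 in favor — not approved.
C: 3/4 of 6183933 = 4637949.75, rounded up to 4637950; 4,637,950 required, 4,639,422 in favor — approved.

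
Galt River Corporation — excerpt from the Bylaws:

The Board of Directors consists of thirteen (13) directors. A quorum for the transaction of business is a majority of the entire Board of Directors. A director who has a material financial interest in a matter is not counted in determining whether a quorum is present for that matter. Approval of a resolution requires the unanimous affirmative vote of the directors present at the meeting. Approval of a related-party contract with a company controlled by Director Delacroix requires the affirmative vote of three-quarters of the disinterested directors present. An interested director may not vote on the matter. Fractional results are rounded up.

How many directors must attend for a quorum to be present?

7

A majority of 13 is 7.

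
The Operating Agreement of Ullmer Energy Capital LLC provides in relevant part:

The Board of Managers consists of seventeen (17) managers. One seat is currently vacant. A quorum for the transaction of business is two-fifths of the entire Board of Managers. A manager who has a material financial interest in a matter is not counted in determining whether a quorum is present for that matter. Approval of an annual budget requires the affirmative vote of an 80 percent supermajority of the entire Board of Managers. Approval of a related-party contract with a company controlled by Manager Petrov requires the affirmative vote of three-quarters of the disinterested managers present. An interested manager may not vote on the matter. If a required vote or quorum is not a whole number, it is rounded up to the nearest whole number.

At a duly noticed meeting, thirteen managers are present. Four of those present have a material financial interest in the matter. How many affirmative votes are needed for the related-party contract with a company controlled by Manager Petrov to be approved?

7

The related-party contract with a company controlled by Manager Petrov requires three-fourths of the disinterested managers present (13 − 4 = 9).
3/4 of 9 = 6.75, rounded up to 7.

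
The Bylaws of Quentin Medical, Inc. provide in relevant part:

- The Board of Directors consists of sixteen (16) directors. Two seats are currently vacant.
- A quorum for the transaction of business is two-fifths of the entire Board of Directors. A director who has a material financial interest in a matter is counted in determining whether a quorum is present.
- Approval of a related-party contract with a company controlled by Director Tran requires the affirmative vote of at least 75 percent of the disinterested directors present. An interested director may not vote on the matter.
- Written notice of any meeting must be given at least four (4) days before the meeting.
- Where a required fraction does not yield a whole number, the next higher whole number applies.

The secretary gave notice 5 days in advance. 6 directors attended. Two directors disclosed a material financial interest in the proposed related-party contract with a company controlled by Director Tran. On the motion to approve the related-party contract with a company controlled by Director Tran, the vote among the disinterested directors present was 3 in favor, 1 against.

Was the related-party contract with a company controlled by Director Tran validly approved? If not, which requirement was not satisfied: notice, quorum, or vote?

Invalid — quorum requirement not satisfied.

Notice: 5 days given; 4 required (5 ≥ 4). Satisfied.
Quorum: 6 present (interested directors count toward quorum); quorum is 7. Not satisfied.
Vote: the related-party contract with a company controlled by Director Tran requires three-fourths of the disinterested directors present (6 − 2 = 4). 3/4 of 4 = 3, so 3 affirmative votes are needed; 3 voted in favor. Satisfied. (Moot — without a quorum no business can be validly transacted.)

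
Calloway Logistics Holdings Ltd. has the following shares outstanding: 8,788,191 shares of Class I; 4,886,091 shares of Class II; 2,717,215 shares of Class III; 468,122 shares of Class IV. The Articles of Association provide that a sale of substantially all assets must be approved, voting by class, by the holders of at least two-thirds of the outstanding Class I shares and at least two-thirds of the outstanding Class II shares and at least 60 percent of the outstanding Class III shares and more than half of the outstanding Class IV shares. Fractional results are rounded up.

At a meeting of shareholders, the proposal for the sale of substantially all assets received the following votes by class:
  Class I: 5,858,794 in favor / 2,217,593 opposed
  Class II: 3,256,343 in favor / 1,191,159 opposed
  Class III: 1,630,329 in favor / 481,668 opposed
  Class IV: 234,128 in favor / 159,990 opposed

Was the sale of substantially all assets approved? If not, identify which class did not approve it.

Class I: 2/3 of 8788191 = 5858794; 5,858,794 required, 5,858,794 in favor — approved.
Class II: 2/3 of 4886091 = 3257394; 3,257,394 required, 3,256,343 in favor — not approved.
Class III: 3/5 of 2717215 = 1630329; 1,630,329 required, 1,630,329 in favor — approved.
Class IV: a majority of 468122 is 234062; 234,062 required, 234,128 in favor — approved.

Not approved — the Class II shares did not give the required vote.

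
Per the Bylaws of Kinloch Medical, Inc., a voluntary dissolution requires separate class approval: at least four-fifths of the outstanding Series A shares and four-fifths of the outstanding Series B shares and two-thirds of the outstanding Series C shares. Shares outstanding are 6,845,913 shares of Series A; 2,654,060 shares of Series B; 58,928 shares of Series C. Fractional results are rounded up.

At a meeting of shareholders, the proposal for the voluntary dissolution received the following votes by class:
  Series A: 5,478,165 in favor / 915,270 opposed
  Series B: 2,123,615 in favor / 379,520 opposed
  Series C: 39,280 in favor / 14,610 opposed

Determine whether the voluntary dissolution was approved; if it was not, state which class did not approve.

Series A: 4/5 of 6845913 = 5476730.40, rounded up to 5476731; 5,476,731 required, 5,478,165 in favor — approved.
Series B: 4/5 of 2654060 = 2123248; 2,123,248 required, 2,123,615 in favor — approved.
Series C: 2/3 of 58928 = 39285.33, rounded up to 39286; 39,286 required, 39,280 in favor — not approved.

Not approved — the Series C shares did not give the required vote.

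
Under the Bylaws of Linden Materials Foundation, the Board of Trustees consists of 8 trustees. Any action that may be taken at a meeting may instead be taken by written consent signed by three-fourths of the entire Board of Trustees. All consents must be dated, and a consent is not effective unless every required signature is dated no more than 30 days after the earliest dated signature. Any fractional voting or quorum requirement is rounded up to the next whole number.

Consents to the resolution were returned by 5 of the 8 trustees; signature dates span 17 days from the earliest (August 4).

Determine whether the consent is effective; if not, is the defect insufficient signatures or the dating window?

Not effective — insufficient signatures.

Signatures required: three-fourths of 8 — 3/4 of 8 = 6, so 6 needed; 5 signed. Insufficient.
Dating window: the latest signature is 17 days after the earliest; the limit is 30 days. Within the window.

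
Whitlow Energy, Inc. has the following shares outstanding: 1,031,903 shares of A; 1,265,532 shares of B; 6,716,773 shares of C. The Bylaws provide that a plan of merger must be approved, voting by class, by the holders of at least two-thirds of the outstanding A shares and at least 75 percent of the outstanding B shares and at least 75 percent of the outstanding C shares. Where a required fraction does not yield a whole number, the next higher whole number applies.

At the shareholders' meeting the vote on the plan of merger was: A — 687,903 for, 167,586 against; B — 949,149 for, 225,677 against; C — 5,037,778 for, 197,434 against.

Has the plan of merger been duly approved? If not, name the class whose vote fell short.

A: 2/3 of 1031903 = 687935.33, rounded up to 687936; 687,936 required, 687,903 in favor — not approved.
B: 3/4 of 1265532 = 949149; 949,149 required, 949,149 in favor — approved.
C: 3/4 of 6716773 = 5037579.75, rounded up to 5037580; 5,037,580 required, 5,037,778 in favor — approved.

Not approved — the A shares did not give the required vote.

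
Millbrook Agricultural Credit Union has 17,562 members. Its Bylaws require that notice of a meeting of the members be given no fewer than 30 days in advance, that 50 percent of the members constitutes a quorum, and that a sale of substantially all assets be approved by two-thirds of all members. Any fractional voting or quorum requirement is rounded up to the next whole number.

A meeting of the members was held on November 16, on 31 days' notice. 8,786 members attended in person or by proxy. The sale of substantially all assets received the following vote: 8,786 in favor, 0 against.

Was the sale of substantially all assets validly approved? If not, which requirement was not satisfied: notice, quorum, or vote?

Invalid — vote requirement not satisfied.

Notice: 31 days given; 30 required. Satisfied.
Quorum: 50% of 17,562 = 8,781; 8,786 present. Satisfied.
Vote: requires two-thirds of all members (17,562); 2/3 of 17562 = 11708, so 11,708 needed; 8,786 in favor. Not satisfied.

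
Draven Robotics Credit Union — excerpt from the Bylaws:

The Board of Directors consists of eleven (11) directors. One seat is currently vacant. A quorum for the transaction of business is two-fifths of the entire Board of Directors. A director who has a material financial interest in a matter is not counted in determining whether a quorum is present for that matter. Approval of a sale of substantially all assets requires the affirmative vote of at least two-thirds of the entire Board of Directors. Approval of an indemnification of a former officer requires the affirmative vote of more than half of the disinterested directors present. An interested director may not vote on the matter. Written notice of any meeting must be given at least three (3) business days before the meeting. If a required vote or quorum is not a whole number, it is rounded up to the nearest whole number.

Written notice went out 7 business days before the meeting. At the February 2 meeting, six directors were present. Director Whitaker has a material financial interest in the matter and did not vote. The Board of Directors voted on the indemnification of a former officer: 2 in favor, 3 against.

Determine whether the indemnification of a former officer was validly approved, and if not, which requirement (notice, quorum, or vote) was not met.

Invalid — vote requirement not satisfied.

Notice: 7 business days given; 3 required (7 ≥ 3). Satisfied.
Quorum: 6 present, but the 1 interested director does not count, leaving 5. Quorum is 5. Satisfied.
Vote: the indemnification of a former officer requires a majority of the disinterested directors present (6 − 1 = 5). A majority of 5 is 3, so 3 affirmative votes are needed; 2 voted in favor. Not satisfied.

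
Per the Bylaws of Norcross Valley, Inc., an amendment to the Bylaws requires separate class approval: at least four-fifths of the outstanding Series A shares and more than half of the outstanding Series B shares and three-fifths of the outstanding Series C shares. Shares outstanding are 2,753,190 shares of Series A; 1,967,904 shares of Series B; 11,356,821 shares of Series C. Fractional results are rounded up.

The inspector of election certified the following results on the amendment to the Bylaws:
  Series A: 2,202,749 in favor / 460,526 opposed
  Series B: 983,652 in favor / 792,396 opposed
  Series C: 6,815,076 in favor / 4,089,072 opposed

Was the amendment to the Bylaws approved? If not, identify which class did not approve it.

Series A: 4/5 of 2753190 = 2202552; 2,202,552 required, 2,202,749 in favor — approved.
Series B: a majority of 1967904 is 983953; 983,953 required, 983,652 in favor — not approved.
Series C: 3/5 of 11356821 = 6814092.60, rounded up to 6814093; 6,814,093 required, 6,815,076 in favor — approved.

Not approved — the Series B shares did not give the required vote.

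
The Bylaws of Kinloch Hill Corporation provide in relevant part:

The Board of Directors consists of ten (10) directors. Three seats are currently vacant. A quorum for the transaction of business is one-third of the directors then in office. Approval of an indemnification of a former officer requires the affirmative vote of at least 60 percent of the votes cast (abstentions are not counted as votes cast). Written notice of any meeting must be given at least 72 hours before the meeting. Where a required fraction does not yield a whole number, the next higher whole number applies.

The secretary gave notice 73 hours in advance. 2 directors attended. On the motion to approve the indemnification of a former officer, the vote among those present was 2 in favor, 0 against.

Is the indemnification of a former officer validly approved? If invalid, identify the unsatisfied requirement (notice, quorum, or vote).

Invalid — quorum requirement not satisfied.

Notice: 73 hours given; 72 required (73 ≥ 72). Satisfied.
Quorum: 2 present; quorum is 3. Not satisfied.
Vote: the indemnification of a former officer requires three-fifths of the votes cast (2). 3/5 of 2 = 1.20, rounded up to 2, so 2 affirmative votes are needed; 2 voted in favor. Satisfied. (Moot — without a quorum no business can be validly transacted.)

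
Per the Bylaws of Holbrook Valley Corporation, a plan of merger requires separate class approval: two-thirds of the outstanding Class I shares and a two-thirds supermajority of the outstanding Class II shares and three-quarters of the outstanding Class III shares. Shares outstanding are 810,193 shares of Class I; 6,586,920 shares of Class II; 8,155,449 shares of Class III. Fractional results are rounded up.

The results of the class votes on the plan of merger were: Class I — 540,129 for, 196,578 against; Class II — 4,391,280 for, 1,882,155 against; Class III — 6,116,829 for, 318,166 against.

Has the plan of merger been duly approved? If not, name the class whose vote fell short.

Approved — every class gave the required vote.

Class I: 2/3 of 810193 = 540128.67, rounded up to 540129; 540,129 required, 540,129 in favor — approved.
Class II: 2/3 of 6586920 = 4391280; 4,391,280 required, 4,391,280 in favor — approved.
Class III: 3/4 of 8155449 = 6116586.75, rounded up to 6116587; 6,116,587 required, 6,116,829 in favor — approved.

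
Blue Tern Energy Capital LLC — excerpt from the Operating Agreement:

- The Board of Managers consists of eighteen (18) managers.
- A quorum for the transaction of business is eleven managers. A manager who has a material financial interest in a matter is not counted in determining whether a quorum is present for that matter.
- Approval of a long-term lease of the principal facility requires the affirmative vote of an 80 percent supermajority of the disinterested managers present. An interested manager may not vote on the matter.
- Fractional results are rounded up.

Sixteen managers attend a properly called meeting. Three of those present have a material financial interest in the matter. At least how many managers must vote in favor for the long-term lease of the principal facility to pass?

11

The long-term lease of the principal facility requires four-fifths of the disinterested managers present (16 − 3 = 13).
4/5 of 13 = 10.40, rounded up to 11.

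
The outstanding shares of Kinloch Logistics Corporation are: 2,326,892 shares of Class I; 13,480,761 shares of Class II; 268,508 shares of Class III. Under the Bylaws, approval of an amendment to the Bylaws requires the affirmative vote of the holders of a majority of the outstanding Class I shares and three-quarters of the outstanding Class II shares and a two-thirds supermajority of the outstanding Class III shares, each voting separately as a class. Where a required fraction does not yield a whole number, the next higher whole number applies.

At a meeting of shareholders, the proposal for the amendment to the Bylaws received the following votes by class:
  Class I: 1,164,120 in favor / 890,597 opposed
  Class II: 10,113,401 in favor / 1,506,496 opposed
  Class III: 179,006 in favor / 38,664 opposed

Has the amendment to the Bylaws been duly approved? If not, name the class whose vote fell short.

Class I: a majority of 2326892 is 1163447; 1,163,447 required, 1,164,120 in favor — approved.
Class II: 3/4 of 13480761 = 10110570.75, rounded up to 10110571; 10,110,571 required, 10,113,401 in favor — approved.
Class III: 2/3 of 268508 = 179005.33, rounded up to 179006; 179,006 required, 179,006 in favor — approved.

Approved — every class gave the required vote.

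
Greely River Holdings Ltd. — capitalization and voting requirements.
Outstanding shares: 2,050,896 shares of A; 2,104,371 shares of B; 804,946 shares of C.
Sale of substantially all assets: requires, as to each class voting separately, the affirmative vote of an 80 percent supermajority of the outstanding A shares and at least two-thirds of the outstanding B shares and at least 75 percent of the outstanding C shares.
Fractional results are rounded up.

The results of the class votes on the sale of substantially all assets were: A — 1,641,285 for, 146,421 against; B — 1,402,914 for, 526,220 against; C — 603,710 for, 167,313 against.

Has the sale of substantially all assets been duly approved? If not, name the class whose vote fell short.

A: 4/5 of 2050896 = 1640716.80, rounded up to 1640717; 1,640,717 required, 1,641,285 in favor — approved.
B: 2/3 of 2104371 = 1402914; 1,402,914 required, 1,402,914 in favor — approved.
C: 3/4 of 804946 = 603709.50, rounded up to 603710; 603,710 required, 603,710 in favor — approved.

Approved — every class gave the required vote.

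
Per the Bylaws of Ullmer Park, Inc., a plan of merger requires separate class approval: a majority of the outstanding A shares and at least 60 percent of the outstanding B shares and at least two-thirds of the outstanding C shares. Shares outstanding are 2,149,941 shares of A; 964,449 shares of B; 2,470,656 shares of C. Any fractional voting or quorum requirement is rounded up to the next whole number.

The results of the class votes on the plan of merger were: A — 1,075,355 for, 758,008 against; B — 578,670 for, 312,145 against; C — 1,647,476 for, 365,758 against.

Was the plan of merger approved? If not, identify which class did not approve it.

Approved — every class gave the required vote.

A: a majority of 2149941 is 1074971; 1,074,971 required, 1,075,355 in favor — approved.
B: 3/5 of 964449 = 578669.40, rounded up to 578670; 578,670 required, 578,670 in favor — approved.
C: 2/3 of 2470656 = 1647104; 1,647,104 required, 1,647,476 in favor — approved.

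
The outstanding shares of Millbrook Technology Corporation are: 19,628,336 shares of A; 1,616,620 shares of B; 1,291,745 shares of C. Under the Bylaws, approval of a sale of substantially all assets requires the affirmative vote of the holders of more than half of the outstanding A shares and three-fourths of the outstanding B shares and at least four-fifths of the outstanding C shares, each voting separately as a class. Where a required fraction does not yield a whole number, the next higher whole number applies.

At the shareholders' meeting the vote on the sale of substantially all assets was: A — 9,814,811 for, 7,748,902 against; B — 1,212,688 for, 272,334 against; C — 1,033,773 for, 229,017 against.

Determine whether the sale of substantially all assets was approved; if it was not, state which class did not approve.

A: a majority of 19628336 is 9814169; 9,814,169 required, 9,814,811 in favor — approved.
B: 3/4 of 1616620 = 1212465; 1,212,465 required, 1,212,688 in favor — approved.
C: 4/5 of 1291745 = 1033396; 1,033,396 required, 1,033,773 in favor — approved.

Approved — every class gave the required vote.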